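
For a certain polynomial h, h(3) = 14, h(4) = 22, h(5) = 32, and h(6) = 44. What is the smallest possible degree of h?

Forward differences of the values at x = 3, 4, 5, 6:
  h  : 14  22  32  44
  Δ  : 8  10  12
  Δ^2: 2  2
  Δ^3: 0
The second differences are constant (2) and nonzero, while all higher differences vanish, so the minimal degree is 2.

2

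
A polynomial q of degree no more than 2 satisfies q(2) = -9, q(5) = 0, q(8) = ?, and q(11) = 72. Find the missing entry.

The 3 known points determine the degree-2 polynomial uniquely.
Write q(n) = an^2 + bn + c. Substituting each data point gives a linear system:
  4a + 2b + c = -9
  25a + 5b + c = 0
  121a + 11b + c = 72
Solving the system yields a = 1, b = -4, c = -5.
So q(n) = n² - 4n - 5.
Then q(8) = 27.

27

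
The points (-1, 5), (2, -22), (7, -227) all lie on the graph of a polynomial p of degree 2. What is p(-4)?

-40

Write p(t) = at^2 + bt + c. Substituting each data point gives a linear system:
  a - b + c = 5
  4a + 2b + c = -22
  49a + 7b + c = -227
Solving the system yields a = -4, b = -5, c = 4.
So p(t) = -4t^2 - 5t + 4.
Then p(-4) = -40.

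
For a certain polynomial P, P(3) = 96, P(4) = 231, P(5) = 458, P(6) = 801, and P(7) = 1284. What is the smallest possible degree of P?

Forward differences of the values at s = 3, 4, 5, 6, 7:
  P  : 96  231  458  801  1284
  Δ  : 135  227  343  483
  Δ^2: 92  116  140
  Δ^3: 24  24
  Δ^4: 0
The third differences are constant (24) and nonzero, while all higher differences vanish, so the minimal degree is 3.

3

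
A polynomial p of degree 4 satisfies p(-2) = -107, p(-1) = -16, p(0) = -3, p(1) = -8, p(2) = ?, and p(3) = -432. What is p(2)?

On equispaced nodes a degree-4 polynomial has vanishing fifth forward difference, so
  - p(-2) + 5·p(-1) - 10·p(0) + 10·p(1) - 5·p(2) + p(3) = 0.
Substituting the known values and solving for p(2):
  -5·p(2) = 455
  p(2) = -91.

-91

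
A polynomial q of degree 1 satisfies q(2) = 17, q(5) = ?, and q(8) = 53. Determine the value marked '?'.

On equispaced nodes a degree-1 polynomial has vanishing second forward difference, so
  q(2) - 2·q(5) + q(8) = 0.
Substituting the known values and solving for q(5):
  -2·q(5) = -70
  q(5) = 35.

35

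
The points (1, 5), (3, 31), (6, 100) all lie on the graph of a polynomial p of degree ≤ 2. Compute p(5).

73

Using the Lagrange interpolation formula with nodes 1, 3, 6:
  L_0(t) = (t - 3)(t - 6) / 10
  L_1(t) = (t - 1)(t - 6) / -6
  L_2(t) = (t - 1)(t - 3) / 15
Then p(t) = 5·L_0(t) + 31·L_1(t) + 100·L_2(t).
Expanding and collecting terms gives p(t) = 2t^2 + 5t - 2.
Evaluating at t = 5: p(5) = 73.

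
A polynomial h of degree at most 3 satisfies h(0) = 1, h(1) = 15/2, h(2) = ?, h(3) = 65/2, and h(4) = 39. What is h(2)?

On equispaced nodes a degree-3 polynomial has vanishing fourth forward difference, so
  h(0) - 4·h(1) + 6·h(2) - 4·h(3) + h(4) = 0.
Substituting the known values and solving for h(2):
  6·h(2) = 120
  h(2) = 20.

20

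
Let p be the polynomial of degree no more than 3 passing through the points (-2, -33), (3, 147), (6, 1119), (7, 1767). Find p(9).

Write p(t) = at^3 + bt^2 + ct + d. Substituting each data point gives a linear system:
  -8a + 4b - 2c + d = -33
  27a + 9b + 3c + d = 147
  216a + 36b + 6c + d = 1119
  343a + 49b + 7c + d = 1767
Solving the system yields a = 5, b = 1, c = 0, d = 3.
So p(t) = 5t³ + t² + 3.
Then p(9) = 3729.

3729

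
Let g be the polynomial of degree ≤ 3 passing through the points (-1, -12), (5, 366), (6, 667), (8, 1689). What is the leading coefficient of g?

Write g(u) = au^3 + bu^2 + cu + d. Substituting each data point gives a linear system:
  -a + b - c + d = -12
  125a + 25b + 5c + d = 366
  216a + 36b + 6c + d = 667
  512a + 64b + 8c + d = 1689
Solving the system yields a = 4, b = -6, c = 3, d = 1.
So g(u) = 4u^3 - 6u^2 + 3u + 1.
The leading coefficient is 4.

4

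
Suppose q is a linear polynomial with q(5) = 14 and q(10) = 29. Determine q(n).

q(n) = 3n - 1

Write q(n) = an + b. Substituting each data point gives a linear system:
  5a + b = 14
  10a + b = 29
Solving the system yields a = 3, b = -1.
So q(n) = 3n - 1.
Check: q(10) = 29. ✓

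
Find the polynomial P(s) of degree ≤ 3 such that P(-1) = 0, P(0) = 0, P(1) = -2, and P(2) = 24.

P(s) = 5s^3 - s^2 - 6s

Write P(s) = as^3 + bs^2 + cs + d. Substituting each data point gives a linear system:
  -a + b - c + d = 0
  d = 0
  a + b + c + d = -2
  8a + 4b + 2c + d = 24
Solving the system yields a = 5, b = -1, c = -6, d = 0.
So P(s) = 5s^3 - s^2 - 6s.
Check: P(2) = 24. ✓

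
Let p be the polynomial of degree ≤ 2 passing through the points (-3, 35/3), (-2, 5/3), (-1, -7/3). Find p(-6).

233/3

Write p(x) = ax^2 + bx + c. Substituting each data point gives a linear system:
  9a - 3b + c = 35/3
  4a - 2b + c = 5/3
  a - b + c = -7/3
Solving the system yields a = 3, b = 5, c = -1/3.
So p(x) = 3x² + 5x - 1/3.
Then p(-6) = 233/3.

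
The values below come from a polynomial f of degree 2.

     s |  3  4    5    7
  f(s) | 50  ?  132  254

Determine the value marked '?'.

86

The 3 known points determine the degree-2 polynomial uniquely.
Write f(s) = as^2 + bs + c. Substituting each data point gives a linear system:
  9a + 3b + c = 50
  25a + 5b + c = 132
  49a + 7b + c = 254
Solving the system yields a = 5, b = 1, c = 2.
So f(s) = 5s^2 + s + 2.
Then f(4) = 86.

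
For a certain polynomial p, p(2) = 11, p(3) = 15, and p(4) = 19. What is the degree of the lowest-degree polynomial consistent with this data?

Forward differences of the values at s = 2, 3, 4:
  p  : 11  15  19
  Δ  : 4  4
  Δ^2: 0
The first differences are constant (4) and nonzero, while all higher differences vanish, so the minimal degree is 1.

1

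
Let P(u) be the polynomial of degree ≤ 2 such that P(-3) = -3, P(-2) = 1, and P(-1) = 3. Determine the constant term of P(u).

3

Write P(u) = au^2 + bu + c. Substituting each data point gives a linear system:
  9a - 3b + c = -3
  4a - 2b + c = 1
  a - b + c = 3
Solving the system yields a = -1, b = -1, c = 3.
So P(u) = -u^2 - u + 3.
The constant term is 3.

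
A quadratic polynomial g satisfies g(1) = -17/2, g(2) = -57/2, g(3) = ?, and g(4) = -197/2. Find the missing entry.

The 3 known points determine the degree-2 polynomial uniquely.
Write g(x) = ax^2 + bx + c. Substituting each data point gives a linear system:
  a + b + c = -17/2
  4a + 2b + c = -57/2
  16a + 4b + c = -197/2
Solving the system yields a = -5, b = -5, c = 3/2.
So g(x) = -5x^2 - 5x + 3/2.
Then g(3) = -117/2.

-117/2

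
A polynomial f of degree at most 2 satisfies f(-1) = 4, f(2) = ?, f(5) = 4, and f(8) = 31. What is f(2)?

The 3 known points determine the degree-2 polynomial uniquely.
Write f(x) = ax^2 + bx + c. Substituting each data point gives a linear system:
  a - b + c = 4
  25a + 5b + c = 4
  64a + 8b + c = 31
Solving the system yields a = 1, b = -4, c = -1.
So f(x) = x^2 - 4x - 1.
Then f(2) = -5.

-5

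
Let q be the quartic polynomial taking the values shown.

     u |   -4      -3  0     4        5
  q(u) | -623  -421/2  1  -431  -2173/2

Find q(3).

-259/2

Write q(u) = au^4 + bu^3 + cu^2 + du + e. Substituting each data point gives a linear system:
  256a - 64b + 16c - 4d + e = -623
  81a - 27b + 9c - 3d + e = -421/2
  e = 1
  256a + 64b + 16c + 4d + e = -431
  625a + 125b + 25c + 5d + e = -2173/2
Solving the system yields a = -2, b = 3/2, c = -1, d = 0, e = 1.
So q(u) = -2u⁴ + (3/2)u³ - u² + 1.
Then q(3) = -259/2.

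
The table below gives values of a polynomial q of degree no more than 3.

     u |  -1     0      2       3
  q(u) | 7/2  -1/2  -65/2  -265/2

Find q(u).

Write q(u) = au^3 + bu^2 + cu + d. Substituting each data point gives a linear system:
  -a + b - c + d = 7/2
  d = -1/2
  8a + 4b + 2c + d = -65/2
  27a + 9b + 3c + d = -265/2
Solving the system yields a = -6, b = 2, c = 4, d = -1/2.
So q(u) = -6u³ + 2u² + 4u - 1/2.
Check: q(-1) = 7/2. ✓

q(u) = -6u^3 + 2u^2 + 4u - 1/2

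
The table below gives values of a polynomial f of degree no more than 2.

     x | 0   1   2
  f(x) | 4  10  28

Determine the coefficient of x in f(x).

0

Write f(x) = ax^2 + bx + c. Substituting each data point gives a linear system:
  c = 4
  a + b + c = 10
  4a + 2b + c = 28
Solving the system yields a = 6, b = 0, c = 4.
So f(x) = 6x² + 4.
The coefficient of x is 0.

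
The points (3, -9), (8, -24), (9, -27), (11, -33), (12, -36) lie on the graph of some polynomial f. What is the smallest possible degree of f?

Divided differences on the nodes 3, 8, 9, 11, 12:
  order 0: -9  -24  -27  -33  -36
  order 1: -3  -3  -3  -3
  order 2: 0  0  0
  order 3: 0  0
  order 4: 0
The order-1 divided differences are all -3 (nonzero) and every higher order vanishes, so the data lies on a polynomial of degree exactly 1.

1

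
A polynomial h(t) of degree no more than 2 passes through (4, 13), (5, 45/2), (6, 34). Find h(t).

h(t) = t^2 + (1/2)t - 5

Write h(t) = at^2 + bt + c. Substituting each data point gives a linear system:
  16a + 4b + c = 13
  25a + 5b + c = 45/2
  36a + 6b + c = 34
Solving the system yields a = 1, b = 1/2, c = -5.
So h(t) = t² + (1/2)t - 5.
Check: h(4) = 13. ✓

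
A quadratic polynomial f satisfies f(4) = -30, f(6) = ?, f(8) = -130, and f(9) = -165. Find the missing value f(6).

The 3 known points determine the degree-2 polynomial uniquely.
Write f(x) = ax^2 + bx + c. Substituting each data point gives a linear system:
  16a + 4b + c = -30
  64a + 8b + c = -130
  81a + 9b + c = -165
Solving the system yields a = -2, b = -1, c = 6.
So f(x) = -2x^2 - x + 6.
Then f(6) = -72.

-72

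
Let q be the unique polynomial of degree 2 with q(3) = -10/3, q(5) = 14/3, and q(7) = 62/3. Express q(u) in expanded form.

q(u) = u^2 - 4u - 1/3

Using the Lagrange interpolation formula with nodes 3, 5, 7:
  L_0(u) = (u - 5)(u - 7) / 8
  L_1(u) = (u - 3)(u - 7) / -4
  L_2(u) = (u - 3)(u - 5) / 8
Then q(u) = -10/3·L_0(u) + 14/3·L_1(u) + 62/3·L_2(u).
Expanding and collecting terms gives q(u) = u^2 - 4u - 1/3.
Check: q(3) = -10/3. ✓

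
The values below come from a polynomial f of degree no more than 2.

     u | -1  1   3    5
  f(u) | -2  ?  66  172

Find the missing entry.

The 3 known points determine the degree-2 polynomial uniquely.
Write f(u) = au^2 + bu + c. Substituting each data point gives a linear system:
  a - b + c = -2
  9a + 3b + c = 66
  25a + 5b + c = 172
Solving the system yields a = 6, b = 5, c = -3.
So f(u) = 6u² + 5u - 3.
Then f(1) = 8.

8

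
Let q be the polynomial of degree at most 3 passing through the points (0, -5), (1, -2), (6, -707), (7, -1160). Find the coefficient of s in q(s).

Write q(s) = as^3 + bs^2 + cs + d. Substituting each data point gives a linear system:
  d = -5
  a + b + c + d = -2
  216a + 36b + 6c + d = -707
  343a + 49b + 7c + d = -1160
Solving the system yields a = -4, b = 4, c = 3, d = -5.
So q(s) = -4s³ + 4s² + 3s - 5.
The coefficient of s is 3.

3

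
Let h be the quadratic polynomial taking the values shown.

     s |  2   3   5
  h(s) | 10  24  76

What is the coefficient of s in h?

Write h(s) = as^2 + bs + c. Substituting each data point gives a linear system:
  4a + 2b + c = 10
  9a + 3b + c = 24
  25a + 5b + c = 76
Solving the system yields a = 4, b = -6, c = 6.
So h(s) = 4s² - 6s + 6.
The coefficient of s is -6.

-6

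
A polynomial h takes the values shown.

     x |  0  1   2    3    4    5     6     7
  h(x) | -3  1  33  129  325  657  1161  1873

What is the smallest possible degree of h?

Forward differences of the values at x = 0, 1, 2, 3, 4, 5, 6, 7:
  h  : -3  1  33  129  325  657  1161  1873
  Δ  : 4  32  96  196  332  504  712
  Δ^2: 28  64  100  136  172  208
  Δ^3: 36  36  36  36  36
  Δ^4: 0  0  0  0
  Δ^5: 0  0  0
  Δ^6: 0  0
  Δ^7: 0
The third differences are constant (36) and nonzero, while all higher differences vanish, so the minimal degree is 3.

3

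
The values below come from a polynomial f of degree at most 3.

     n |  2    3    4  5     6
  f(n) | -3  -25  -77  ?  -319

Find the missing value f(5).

-171

The 4 known points determine the degree-3 polynomial uniquely.
Write f(n) = an^3 + bn^2 + cn + d. Substituting each data point gives a linear system:
  8a + 4b + 2c + d = -3
  27a + 9b + 3c + d = -25
  64a + 16b + 4c + d = -77
  216a + 36b + 6c + d = -319
Solving the system yields a = -2, b = 3, c = 1, d = -1.
So f(n) = -2n^3 + 3n^2 + n - 1.
Then f(5) = -171.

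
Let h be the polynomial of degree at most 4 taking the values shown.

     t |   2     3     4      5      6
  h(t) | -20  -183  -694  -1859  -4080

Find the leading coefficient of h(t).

Write h(t) = at^4 + bt^3 + ct^2 + dt + e. Substituting each data point gives a linear system:
  16a + 8b + 4c + 2d + e = -20
  81a + 27b + 9c + 3d + e = -183
  256a + 64b + 16c + 4d + e = -694
  625a + 125b + 25c + 5d + e = -1859
  1296a + 216b + 36c + 6d + e = -4080
Solving the system yields a = -4, b = 5, c = 1, d = -3, e = 6.
So h(t) = -4t^4 + 5t^3 + t^2 - 3t + 6.
The leading coefficient is -4.

-4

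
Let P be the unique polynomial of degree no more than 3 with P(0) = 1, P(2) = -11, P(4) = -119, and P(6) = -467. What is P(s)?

Write P(s) = as^3 + bs^2 + cs + d. Substituting each data point gives a linear system:
  d = 1
  8a + 4b + 2c + d = -11
  64a + 16b + 4c + d = -119
  216a + 36b + 6c + d = -467
Solving the system yields a = -3, b = 6, c = -6, d = 1.
So P(s) = -3s³ + 6s² - 6s + 1.
Check: P(2) = -11. ✓

P(s) = -3s^3 + 6s^2 - 6s + 1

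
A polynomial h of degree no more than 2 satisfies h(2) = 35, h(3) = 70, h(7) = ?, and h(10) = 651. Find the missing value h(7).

The 3 known points determine the degree-2 polynomial uniquely.
Write h(u) = au^2 + bu + c. Substituting each data point gives a linear system:
  4a + 2b + c = 35
  9a + 3b + c = 70
  100a + 10b + c = 651
Solving the system yields a = 6, b = 5, c = 1.
So h(u) = 6u^2 + 5u + 1.
Then h(7) = 330.

330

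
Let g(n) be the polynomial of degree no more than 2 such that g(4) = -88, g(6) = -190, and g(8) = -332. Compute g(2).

Write g(n) = an^2 + bn + c. Substituting each data point gives a linear system:
  16a + 4b + c = -88
  36a + 6b + c = -190
  64a + 8b + c = -332
Solving the system yields a = -5, b = -1, c = -4.
So g(n) = -5n^2 - n - 4.
Then g(2) = -26.

-26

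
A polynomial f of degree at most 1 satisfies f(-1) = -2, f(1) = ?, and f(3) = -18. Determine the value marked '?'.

On equispaced nodes a degree-1 polynomial has vanishing second forward difference, so
  f(-1) - 2·f(1) + f(3) = 0.
Substituting the known values and solving for f(1):
  -2·f(1) = 20
  f(1) = -10.

-10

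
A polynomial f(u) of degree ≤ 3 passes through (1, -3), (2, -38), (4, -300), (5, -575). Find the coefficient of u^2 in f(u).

Write f(u) = au^3 + bu^2 + cu + d. Substituting each data point gives a linear system:
  a + b + c + d = -3
  8a + 4b + 2c + d = -38
  64a + 16b + 4c + d = -300
  125a + 25b + 5c + d = -575
Solving the system yields a = -4, b = -4, c = 5, d = 0.
So f(u) = -4u^3 - 4u^2 + 5u.
The coefficient of u^2 is -4.

-4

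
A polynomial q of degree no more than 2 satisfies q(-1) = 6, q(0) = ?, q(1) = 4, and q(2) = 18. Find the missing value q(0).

On equispaced nodes a degree-2 polynomial has vanishing third forward difference, so
  - q(-1) + 3·q(0) - 3·q(1) + q(2) = 0.
Substituting the known values and solving for q(0):
  3·q(0) = 0
  q(0) = 0.

0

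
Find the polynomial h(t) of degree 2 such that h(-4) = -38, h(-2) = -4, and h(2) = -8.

Write h(t) = at^2 + bt + c. Substituting each data point gives a linear system:
  16a - 4b + c = -38
  4a - 2b + c = -4
  4a + 2b + c = -8
Solving the system yields a = -3, b = -1, c = 6.
So h(t) = -3t² - t + 6.
Check: h(2) = -8. ✓

h(t) = -3t^2 - t + 6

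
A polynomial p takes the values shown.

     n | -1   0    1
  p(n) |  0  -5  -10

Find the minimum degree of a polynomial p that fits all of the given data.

Forward differences of the values at n = -1, 0, 1:
  p  : 0  -5  -10
  Δ  : -5  -5
  Δ^2: 0
The first differences are constant (-5) and nonzero, while all higher differences vanish, so the minimal degree is 1.

1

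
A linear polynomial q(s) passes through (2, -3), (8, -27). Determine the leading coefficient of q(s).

Write q(s) = as + b. Substituting each data point gives a linear system:
  2a + b = -3
  8a + b = -27
Solving the system yields a = -4, b = 5.
So q(s) = -4s + 5.
The leading coefficient is -4.

-4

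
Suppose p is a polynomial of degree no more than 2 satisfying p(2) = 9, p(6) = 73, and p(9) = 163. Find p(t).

Write p(t) = at^2 + bt + c. Substituting each data point gives a linear system:
  4a + 2b + c = 9
  36a + 6b + c = 73
  81a + 9b + c = 163
Solving the system yields a = 2, b = 0, c = 1.
So p(t) = 2t^2 + 1.
Check: p(9) = 163. ✓

p(t) = 2t^2 + 1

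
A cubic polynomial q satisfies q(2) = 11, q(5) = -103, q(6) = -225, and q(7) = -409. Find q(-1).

Write q(u) = au^3 + bu^2 + cu + d. Substituting each data point gives a linear system:
  8a + 4b + 2c + d = 11
  125a + 25b + 5c + d = -103
  216a + 36b + 6c + d = -225
  343a + 49b + 7c + d = -409
Solving the system yields a = -2, b = 5, c = 5, d = -3.
So q(u) = -2u³ + 5u² + 5u - 3.
Then q(-1) = -1.

-1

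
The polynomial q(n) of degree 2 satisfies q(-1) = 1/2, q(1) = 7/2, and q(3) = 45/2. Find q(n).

q(n) = 2n^2 + (3/2)n

Write q(n) = an^2 + bn + c. Substituting each data point gives a linear system:
  a - b + c = 1/2
  a + b + c = 7/2
  9a + 3b + c = 45/2
Solving the system yields a = 2, b = 3/2, c = 0.
So q(n) = 2n^2 + (3/2)n.
Check: q(1) = 7/2. ✓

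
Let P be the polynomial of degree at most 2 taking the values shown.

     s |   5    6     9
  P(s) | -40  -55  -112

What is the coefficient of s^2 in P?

-1

Write P(s) = as^2 + bs + c. Substituting each data point gives a linear system:
  25a + 5b + c = -40
  36a + 6b + c = -55
  81a + 9b + c = -112
Solving the system yields a = -1, b = -4, c = 5.
So P(s) = -s^2 - 4s + 5.
The leading coefficient is -1.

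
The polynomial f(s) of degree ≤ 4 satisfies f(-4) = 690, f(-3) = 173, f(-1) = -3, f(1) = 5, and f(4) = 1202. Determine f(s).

f(s) = 4s^4 + 4s^3 - 5s^2 + 2

Write f(s) = as^4 + bs^3 + cs^2 + ds + e. Substituting each data point gives a linear system:
  256a - 64b + 16c - 4d + e = 690
  81a - 27b + 9c - 3d + e = 173
  a - b + c - d + e = -3
  a + b + c + d + e = 5
  256a + 64b + 16c + 4d + e = 1202
Solving the system yields a = 4, b = 4, c = -5, d = 0, e = 2.
So f(s) = 4s^4 + 4s^3 - 5s^2 + 2.
Check: f(-4) = 690. ✓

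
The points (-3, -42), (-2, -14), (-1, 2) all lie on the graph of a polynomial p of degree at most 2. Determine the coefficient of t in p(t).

-2

Write p(t) = at^2 + bt + c. Substituting each data point gives a linear system:
  9a - 3b + c = -42
  4a - 2b + c = -14
  a - b + c = 2
Solving the system yields a = -6, b = -2, c = 6.
So p(t) = -6t^2 - 2t + 6.
The coefficient of t is -2.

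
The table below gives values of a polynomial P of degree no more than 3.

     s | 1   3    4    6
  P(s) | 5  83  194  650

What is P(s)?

Write P(s) = as^3 + bs^2 + cs + d. Substituting each data point gives a linear system:
  a + b + c + d = 5
  27a + 9b + 3c + d = 83
  64a + 16b + 4c + d = 194
  216a + 36b + 6c + d = 650
Solving the system yields a = 3, b = 0, c = 0, d = 2.
So P(s) = 3s^3 + 2.
Check: P(6) = 650. ✓

P(s) = 3s^3 + 2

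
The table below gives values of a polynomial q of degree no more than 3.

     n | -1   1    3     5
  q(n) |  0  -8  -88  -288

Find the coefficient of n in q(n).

Write q(n) = an^3 + bn^2 + cn + d. Substituting each data point gives a linear system:
  -a + b - c + d = 0
  a + b + c + d = -8
  27a + 9b + 3c + d = -88
  125a + 25b + 5c + d = -288
Solving the system yields a = -1, b = -6, c = -3, d = 2.
So q(n) = -n³ - 6n² - 3n + 2.
The coefficient of n is -3.

-3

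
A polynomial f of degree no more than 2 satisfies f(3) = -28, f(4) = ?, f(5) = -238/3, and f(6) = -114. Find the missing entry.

On equispaced nodes a degree-2 polynomial has vanishing third forward difference, so
  - f(3) + 3·f(4) - 3·f(5) + f(6) = 0.
Substituting the known values and solving for f(4):
  3·f(4) = -152
  f(4) = -152/3.

-152/3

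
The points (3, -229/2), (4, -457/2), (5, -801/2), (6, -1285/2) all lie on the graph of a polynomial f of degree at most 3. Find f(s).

Using the Lagrange interpolation formula with nodes 3, 4, 5, 6:
  L_0(s) = (s - 4)(s - 5)(s - 6) / -6
  L_1(s) = (s - 3)(s - 5)(s - 6) / 2
  L_2(s) = (s - 3)(s - 4)(s - 6) / -2
  L_3(s) = (s - 3)(s - 4)(s - 5) / 6
Then f(s) = -229/2·L_0(s) - 457/2·L_1(s) - 801/2·L_2(s) - 1285/2·L_3(s).
Expanding and collecting terms gives f(s) = -2s^3 - 5s^2 - 5s - 1/2.
Check: f(4) = -457/2. ✓

f(s) = -2s^3 - 5s^2 - 5s - 1/2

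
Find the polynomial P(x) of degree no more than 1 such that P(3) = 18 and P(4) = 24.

Using the Lagrange interpolation formula with nodes 3, 4:
  L_0(x) = (x - 4) / -1
  L_1(x) = (x - 3) / 1
Then P(x) = 18·L_0(x) + 24·L_1(x).
Expanding and collecting terms gives P(x) = 6x.
Check: P(3) = 18. ✓

P(x) = 6x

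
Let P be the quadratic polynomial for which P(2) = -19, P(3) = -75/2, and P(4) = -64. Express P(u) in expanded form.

Write P(u) = au^2 + bu + c. Substituting each data point gives a linear system:
  4a + 2b + c = -19
  9a + 3b + c = -75/2
  16a + 4b + c = -64
Solving the system yields a = -4, b = 3/2, c = -6.
So P(u) = -4u² + (3/2)u - 6.
Check: P(2) = -19. ✓

P(u) = -4u^2 + (3/2)u - 6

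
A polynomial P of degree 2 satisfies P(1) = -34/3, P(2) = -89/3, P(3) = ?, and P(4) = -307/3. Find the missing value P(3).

-60

The 3 known points determine the degree-2 polynomial uniquely.
Write P(s) = as^2 + bs + c. Substituting each data point gives a linear system:
  a + b + c = -34/3
  4a + 2b + c = -89/3
  16a + 4b + c = -307/3
Solving the system yields a = -6, b = -1/3, c = -5.
So P(s) = -6s^2 - (1/3)s - 5.
Then P(3) = -60.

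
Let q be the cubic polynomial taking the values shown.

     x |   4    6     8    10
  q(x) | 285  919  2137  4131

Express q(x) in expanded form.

q(x) = 4x^3 + x^2 + 3x + 1

Using the Lagrange interpolation formula with nodes 4, 6, 8, 10:
  L_0(x) = (x - 6)(x - 8)(x - 10) / -48
  L_1(x) = (x - 4)(x - 8)(x - 10) / 16
  L_2(x) = (x - 4)(x - 6)(x - 10) / -16
  L_3(x) = (x - 4)(x - 6)(x - 8) / 48
Then q(x) = 285·L_0(x) + 919·L_1(x) + 2137·L_2(x) + 4131·L_3(x).
Expanding and collecting terms gives q(x) = 4x^3 + x^2 + 3x + 1.
Check: q(4) = 285. ✓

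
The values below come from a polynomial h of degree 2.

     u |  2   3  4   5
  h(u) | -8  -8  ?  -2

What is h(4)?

On equispaced nodes a degree-2 polynomial has vanishing third forward difference, so
  - h(2) + 3·h(3) - 3·h(4) + h(5) = 0.
Substituting the known values and solving for h(4):
  -3·h(4) = 18
  h(4) = -6.

-6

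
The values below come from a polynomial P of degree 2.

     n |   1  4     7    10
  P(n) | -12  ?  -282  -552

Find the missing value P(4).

The 3 known points determine the degree-2 polynomial uniquely.
Write P(n) = an^2 + bn + c. Substituting each data point gives a linear system:
  a + b + c = -12
  49a + 7b + c = -282
  100a + 10b + c = -552
Solving the system yields a = -5, b = -5, c = -2.
So P(n) = -5n^2 - 5n - 2.
Then P(4) = -102.

-102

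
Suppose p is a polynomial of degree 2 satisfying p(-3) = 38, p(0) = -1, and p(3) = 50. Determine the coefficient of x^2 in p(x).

5

Write p(x) = ax^2 + bx + c. Substituting each data point gives a linear system:
  9a - 3b + c = 38
  c = -1
  9a + 3b + c = 50
Solving the system yields a = 5, b = 2, c = -1.
So p(x) = 5x^2 + 2x - 1.
The leading coefficient is 5.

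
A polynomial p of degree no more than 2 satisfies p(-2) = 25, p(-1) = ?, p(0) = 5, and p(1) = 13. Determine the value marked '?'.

The 3 known points determine the degree-2 polynomial uniquely.
Write p(s) = as^2 + bs + c. Substituting each data point gives a linear system:
  4a - 2b + c = 25
  c = 5
  a + b + c = 13
Solving the system yields a = 6, b = 2, c = 5.
So p(s) = 6s^2 + 2s + 5.
Then p(-1) = 9.

9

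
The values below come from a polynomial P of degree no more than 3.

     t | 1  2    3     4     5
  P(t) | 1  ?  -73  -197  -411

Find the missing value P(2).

On equispaced nodes a degree-3 polynomial has vanishing fourth forward difference, so
  P(1) - 4·P(2) + 6·P(3) - 4·P(4) + P(5) = 0.
Substituting the known values and solving for P(2):
  -4·P(2) = 60
  P(2) = -15.

-15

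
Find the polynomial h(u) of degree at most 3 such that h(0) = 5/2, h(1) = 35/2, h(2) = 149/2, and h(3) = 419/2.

Write h(u) = au^3 + bu^2 + cu + d. Substituting each data point gives a linear system:
  d = 5/2
  a + b + c + d = 35/2
  8a + 4b + 2c + d = 149/2
  27a + 9b + 3c + d = 419/2
Solving the system yields a = 6, b = 3, c = 6, d = 5/2.
So h(u) = 6u^3 + 3u^2 + 6u + 5/2.
Check: h(2) = 149/2. ✓

h(u) = 6u^3 + 3u^2 + 6u + 5/2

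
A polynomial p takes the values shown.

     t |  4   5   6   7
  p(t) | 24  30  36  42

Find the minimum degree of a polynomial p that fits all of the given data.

Forward differences of the values at t = 4, 5, 6, 7:
  p  : 24  30  36  42
  Δ  : 6  6  6
  Δ^2: 0  0
  Δ^3: 0
The first differences are constant (6) and nonzero, while all higher differences vanish, so the minimal degree is 1.

1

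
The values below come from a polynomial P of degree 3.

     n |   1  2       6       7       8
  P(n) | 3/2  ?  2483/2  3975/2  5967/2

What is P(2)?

The 4 known points determine the degree-3 polynomial uniquely.
Write P(n) = an^3 + bn^2 + cn + d. Substituting each data point gives a linear system:
  a + b + c + d = 3/2
  216a + 36b + 6c + d = 2483/2
  343a + 49b + 7c + d = 3975/2
  512a + 64b + 8c + d = 5967/2
Solving the system yields a = 6, b = -1, c = -3, d = -1/2.
So P(n) = 6n^3 - n^2 - 3n - 1/2.
Then P(2) = 75/2.

75/2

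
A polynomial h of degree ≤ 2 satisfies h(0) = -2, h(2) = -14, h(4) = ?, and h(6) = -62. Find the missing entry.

-34

On equispaced nodes a degree-2 polynomial has vanishing third forward difference, so
  - h(0) + 3·h(2) - 3·h(4) + h(6) = 0.
Substituting the known values and solving for h(4):
  -3·h(4) = 102
  h(4) = -34.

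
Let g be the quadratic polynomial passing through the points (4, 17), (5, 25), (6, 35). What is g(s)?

Using the Lagrange interpolation formula with nodes 4, 5, 6:
  L_0(s) = (s - 5)(s - 6) / 2
  L_1(s) = (s - 4)(s - 6) / -1
  L_2(s) = (s - 4)(s - 5) / 2
Then g(s) = 17·L_0(s) + 25·L_1(s) + 35·L_2(s).
Expanding and collecting terms gives g(s) = s^2 - s + 5.
Check: g(6) = 35. ✓

g(s) = s^2 - s + 5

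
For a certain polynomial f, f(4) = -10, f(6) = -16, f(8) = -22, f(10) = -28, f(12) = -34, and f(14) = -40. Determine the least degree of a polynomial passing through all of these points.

1

Forward differences of the values at n = 4, 6, 8, 10, 12, 14:
  f  : -10  -16  -22  -28  -34  -40
  Δ  : -6  -6  -6  -6  -6
  Δ^2: 0  0  0  0
  Δ^3: 0  0  0
  Δ^4: 0  0
  Δ^5: 0
The first differences are constant (-6) and nonzero, while all higher differences vanish, so the minimal degree is 1.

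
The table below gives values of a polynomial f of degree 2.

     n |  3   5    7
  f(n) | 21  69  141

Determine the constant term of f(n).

-6

Write f(n) = an^2 + bn + c. Substituting each data point gives a linear system:
  9a + 3b + c = 21
  25a + 5b + c = 69
  49a + 7b + c = 141
Solving the system yields a = 3, b = 0, c = -6.
So f(n) = 3n² - 6.
The constant term is -6.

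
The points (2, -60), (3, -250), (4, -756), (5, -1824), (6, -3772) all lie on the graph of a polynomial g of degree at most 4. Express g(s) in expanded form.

Write g(s) = as^4 + bs^3 + cs^2 + ds + e. Substituting each data point gives a linear system:
  16a + 8b + 4c + 2d + e = -60
  81a + 27b + 9c + 3d + e = -250
  256a + 64b + 16c + 4d + e = -756
  625a + 125b + 25c + 5d + e = -1824
  1296a + 216b + 36c + 6d + e = -3772
Solving the system yields a = -3, b = 1, c = -2, d = -4, e = -4.
So g(s) = -3s⁴ + s³ - 2s² - 4s - 4.
Check: g(2) = -60. ✓

g(s) = -3s^4 + s^3 - 2s^2 - 4s - 4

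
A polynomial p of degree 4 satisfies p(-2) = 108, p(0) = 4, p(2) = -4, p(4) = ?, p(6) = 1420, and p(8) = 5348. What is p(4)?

180

On equispaced nodes a degree-4 polynomial has vanishing fifth forward difference, so
  - p(-2) + 5·p(0) - 10·p(2) + 10·p(4) - 5·p(6) + p(8) = 0.
Substituting the known values and solving for p(4):
  10·p(4) = 1800
  p(4) = 180.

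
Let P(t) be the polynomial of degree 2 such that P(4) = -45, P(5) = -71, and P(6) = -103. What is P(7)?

-141

Write P(t) = at^2 + bt + c. Substituting each data point gives a linear system:
  16a + 4b + c = -45
  25a + 5b + c = -71
  36a + 6b + c = -103
Solving the system yields a = -3, b = 1, c = -1.
So P(t) = -3t^2 + t - 1.
Then P(7) = -141.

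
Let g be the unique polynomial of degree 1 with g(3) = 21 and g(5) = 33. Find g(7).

45

Write g(n) = an + b. Substituting each data point gives a linear system:
  3a + b = 21
  5a + b = 33
Solving the system yields a = 6, b = 3.
So g(n) = 6n + 3.
Then g(7) = 45.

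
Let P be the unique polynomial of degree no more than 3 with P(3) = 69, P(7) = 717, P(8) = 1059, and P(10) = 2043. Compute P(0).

Write P(t) = at^3 + bt^2 + ct + d. Substituting each data point gives a linear system:
  27a + 9b + 3c + d = 69
  343a + 49b + 7c + d = 717
  512a + 64b + 8c + d = 1059
  1000a + 100b + 10c + d = 2043
Solving the system yields a = 2, b = 0, c = 4, d = 3.
So P(t) = 2t^3 + 4t + 3.
Then P(0) = 3.

3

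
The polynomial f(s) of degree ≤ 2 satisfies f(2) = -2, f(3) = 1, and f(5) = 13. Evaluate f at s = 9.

61

Using the Lagrange interpolation formula with nodes 2, 3, 5:
  L_0(s) = (s - 3)(s - 5) / 3
  L_1(s) = (s - 2)(s - 5) / -2
  L_2(s) = (s - 2)(s - 3) / 6
Then f(s) = -2·L_0(s) + 1·L_1(s) + 13·L_2(s).
Expanding and collecting terms gives f(s) = s^2 - 2s - 2.
Evaluating at s = 9: f(9) = 61.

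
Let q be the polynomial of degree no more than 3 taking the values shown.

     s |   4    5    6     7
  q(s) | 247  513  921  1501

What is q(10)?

Write q(s) = as^3 + bs^2 + cs + d. Substituting each data point gives a linear system:
  64a + 16b + 4c + d = 247
  125a + 25b + 5c + d = 513
  216a + 36b + 6c + d = 921
  343a + 49b + 7c + d = 1501
Solving the system yields a = 5, b = -4, c = -3, d = 3.
So q(s) = 5s^3 - 4s^2 - 3s + 3.
Then q(10) = 4573.

4573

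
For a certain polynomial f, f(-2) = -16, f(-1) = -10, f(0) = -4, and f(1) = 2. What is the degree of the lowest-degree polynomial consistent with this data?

1

Forward differences of the values at s = -2, -1, 0, 1:
  f  : -16  -10  -4  2
  Δ  : 6  6  6
  Δ^2: 0  0
  Δ^3: 0
The first differences are constant (6) and nonzero, while all higher differences vanish, so the minimal degree is 1.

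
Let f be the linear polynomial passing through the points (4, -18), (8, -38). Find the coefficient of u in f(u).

Write f(u) = au + b. Substituting each data point gives a linear system:
  4a + b = -18
  8a + b = -38
Solving the system yields a = -5, b = 2.
So f(u) = -5u + 2.
The leading coefficient is -5.

-5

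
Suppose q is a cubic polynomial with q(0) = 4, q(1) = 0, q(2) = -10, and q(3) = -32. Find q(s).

q(s) = -s^3 - 3s + 4

Using the Lagrange interpolation formula with nodes 0, 1, 2, 3:
  L_0(s) = (s - 1)(s - 2)(s - 3) / -6
  L_1(s) = s(s - 2)(s - 3) / 2
  L_2(s) = s(s - 1)(s - 3) / -2
  L_3(s) = s(s - 1)(s - 2) / 6
Then q(s) = 4·L_0(s) + 0·L_1(s) - 10·L_2(s) - 32·L_3(s).
Expanding and collecting terms gives q(s) = -s³ - 3s + 4.
Check: q(0) = 4. ✓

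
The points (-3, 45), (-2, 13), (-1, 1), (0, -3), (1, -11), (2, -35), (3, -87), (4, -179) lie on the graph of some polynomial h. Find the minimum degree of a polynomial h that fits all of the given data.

3

Forward differences of the values at n = -3, -2, -1, 0, 1, 2, 3, 4:
  h  : 45  13  1  -3  -11  -35  -87  -179
  Δ  : -32  -12  -4  -8  -24  -52  -92
  Δ^2: 20  8  -4  -16  -28  -40
  Δ^3: -12  -12  -12  -12  -12
  Δ^4: 0  0  0  0
  Δ^5: 0  0  0
  Δ^6: 0  0
  Δ^7: 0
The third differences are constant (-12) and nonzero, while all higher differences vanish, so the minimal degree is 3.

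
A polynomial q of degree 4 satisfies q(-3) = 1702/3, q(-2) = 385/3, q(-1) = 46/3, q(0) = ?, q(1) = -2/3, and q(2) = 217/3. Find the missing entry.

On equispaced nodes a degree-4 polynomial has vanishing fifth forward difference, so
  - q(-3) + 5·q(-2) - 10·q(-1) + 10·q(0) - 5·q(1) + q(2) = 0.
Substituting the known values and solving for q(0):
  10·q(0) = 10/3
  q(0) = 1/3.

1/3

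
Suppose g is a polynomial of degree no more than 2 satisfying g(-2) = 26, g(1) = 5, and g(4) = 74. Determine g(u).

g(u) = 5u^2 - 2u + 2

Using the Lagrange interpolation formula with nodes -2, 1, 4:
  L_0(u) = (u - 1)(u - 4) / 18
  L_1(u) = (u + 2)(u - 4) / -9
  L_2(u) = (u + 2)(u - 1) / 18
Then g(u) = 26·L_0(u) + 5·L_1(u) + 74·L_2(u).
Expanding and collecting terms gives g(u) = 5u^2 - 2u + 2.
Check: g(4) = 74. ✓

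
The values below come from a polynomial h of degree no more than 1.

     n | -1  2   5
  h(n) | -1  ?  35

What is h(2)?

On equispaced nodes a degree-1 polynomial has vanishing second forward difference, so
  h(-1) - 2·h(2) + h(5) = 0.
Substituting the known values and solving for h(2):
  -2·h(2) = -34
  h(2) = 17.

17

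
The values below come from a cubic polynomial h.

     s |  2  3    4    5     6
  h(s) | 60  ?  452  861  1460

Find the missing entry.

On equispaced nodes a degree-3 polynomial has vanishing fourth forward difference, so
  h(2) - 4·h(3) + 6·h(4) - 4·h(5) + h(6) = 0.
Substituting the known values and solving for h(3):
  -4·h(3) = -788
  h(3) = 197.

197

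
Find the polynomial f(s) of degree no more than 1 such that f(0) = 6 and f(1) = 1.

f(s) = -5s + 6

Write f(s) = as + b. Substituting each data point gives a linear system:
  b = 6
  a + b = 1
Solving the system yields a = -5, b = 6.
So f(s) = -5s + 6.
Check: f(0) = 6. ✓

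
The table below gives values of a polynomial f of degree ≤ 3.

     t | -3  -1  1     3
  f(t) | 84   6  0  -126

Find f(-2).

24

Forward differences of the values at t = -3, -1, 1, 3:
  f  : 84  6  0  -126
  Δ  : -78  -6  -126
  Δ^2: 72  -120
  Δ^3: -192
The third differences are constant, confirming degree 3.
Interpolating (Newton forward form) and evaluating at t = -2 gives f(-2) = 24.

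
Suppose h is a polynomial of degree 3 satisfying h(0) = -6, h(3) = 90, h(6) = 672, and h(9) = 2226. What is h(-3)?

-102

Using the Lagrange interpolation formula with nodes 0, 3, 6, 9:
  L_0(s) = (s - 3)(s - 6)(s - 9) / -162
  L_1(s) = s(s - 6)(s - 9) / 54
  L_2(s) = s(s - 3)(s - 9) / -54
  L_3(s) = s(s - 3)(s - 6) / 162
Then h(s) = -6·L_0(s) + 90·L_1(s) + 672·L_2(s) + 2226·L_3(s).
Expanding and collecting terms gives h(s) = 3s^3 + 5s - 6.
Evaluating at s = -3: h(-3) = -102.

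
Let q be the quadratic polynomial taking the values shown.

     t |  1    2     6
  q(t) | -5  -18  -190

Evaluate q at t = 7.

-263

Write q(t) = at^2 + bt + c. Substituting each data point gives a linear system:
  a + b + c = -5
  4a + 2b + c = -18
  36a + 6b + c = -190
Solving the system yields a = -6, b = 5, c = -4.
So q(t) = -6t^2 + 5t - 4.
Then q(7) = -263.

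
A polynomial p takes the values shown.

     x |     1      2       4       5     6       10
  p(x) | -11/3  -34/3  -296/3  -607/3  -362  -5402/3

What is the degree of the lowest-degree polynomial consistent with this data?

3

Divided differences on the nodes 1, 2, 4, 5, 6, 10:
  order 0: -11/3  -34/3  -296/3  -607/3  -362  -5402/3
  order 1: -23/3  -131/3  -311/3  -479/3  -1079/3
  order 2: -12  -20  -28  -40
  order 3: -2  -2  -2
  order 4: 0  0
  order 5: 0
The order-3 divided differences are all -2 (nonzero) and every higher order vanishes, so the data lies on a polynomial of degree exactly 3.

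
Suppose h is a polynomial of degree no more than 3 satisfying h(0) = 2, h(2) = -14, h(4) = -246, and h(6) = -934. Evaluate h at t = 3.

-88

Write h(t) = at^3 + bt^2 + ct + d. Substituting each data point gives a linear system:
  d = 2
  8a + 4b + 2c + d = -14
  64a + 16b + 4c + d = -246
  216a + 36b + 6c + d = -934
Solving the system yields a = -5, b = 3, c = 6, d = 2.
So h(t) = -5t³ + 3t² + 6t + 2.
Then h(3) = -88.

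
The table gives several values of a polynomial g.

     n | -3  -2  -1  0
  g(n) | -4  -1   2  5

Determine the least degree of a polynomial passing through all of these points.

1

Forward differences of the values at n = -3, -2, -1, 0:
  g  : -4  -1  2  5
  Δ  : 3  3  3
  Δ^2: 0  0
  Δ^3: 0
The first differences are constant (3) and nonzero, while all higher differences vanish, so the minimal degree is 1.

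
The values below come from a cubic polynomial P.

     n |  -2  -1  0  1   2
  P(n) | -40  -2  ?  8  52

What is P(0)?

On equispaced nodes a degree-3 polynomial has vanishing fourth forward difference, so
  P(-2) - 4·P(-1) + 6·P(0) - 4·P(1) + P(2) = 0.
Substituting the known values and solving for P(0):
  6·P(0) = 12
  P(0) = 2.

2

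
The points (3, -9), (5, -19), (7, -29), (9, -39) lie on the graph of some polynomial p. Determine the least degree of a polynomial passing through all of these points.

Forward differences of the values at s = 3, 5, 7, 9:
  p  : -9  -19  -29  -39
  Δ  : -10  -10  -10
  Δ^2: 0  0
  Δ^3: 0
The first differences are constant (-10) and nonzero, while all higher differences vanish, so the minimal degree is 1.

1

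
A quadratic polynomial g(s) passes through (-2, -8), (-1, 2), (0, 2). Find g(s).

g(s) = -5s^2 - 5s + 2

Write g(s) = as^2 + bs + c. Substituting each data point gives a linear system:
  4a - 2b + c = -8
  a - b + c = 2
  c = 2
Solving the system yields a = -5, b = -5, c = 2.
So g(s) = -5s^2 - 5s + 2.
Check: g(0) = 2. ✓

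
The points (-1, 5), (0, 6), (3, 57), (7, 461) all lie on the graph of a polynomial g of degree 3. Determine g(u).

g(u) = u^3 + 2u^2 + 2u + 6

Write g(u) = au^3 + bu^2 + cu + d. Substituting each data point gives a linear system:
  -a + b - c + d = 5
  d = 6
  27a + 9b + 3c + d = 57
  343a + 49b + 7c + d = 461
Solving the system yields a = 1, b = 2, c = 2, d = 6.
So g(u) = u³ + 2u² + 2u + 6.
Check: g(7) = 461. ✓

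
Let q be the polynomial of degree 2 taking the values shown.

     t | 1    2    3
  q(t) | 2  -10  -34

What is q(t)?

q(t) = -6t^2 + 6t + 2

Write q(t) = at^2 + bt + c. Substituting each data point gives a linear system:
  a + b + c = 2
  4a + 2b + c = -10
  9a + 3b + c = -34
Solving the system yields a = -6, b = 6, c = 2.
So q(t) = -6t^2 + 6t + 2.
Check: q(1) = 2. ✓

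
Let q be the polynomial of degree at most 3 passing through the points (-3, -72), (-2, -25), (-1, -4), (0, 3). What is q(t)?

Write q(t) = at^3 + bt^2 + ct + d. Substituting each data point gives a linear system:
  -27a + 9b - 3c + d = -72
  -8a + 4b - 2c + d = -25
  -a + b - c + d = -4
  d = 3
Solving the system yields a = 2, b = -1, c = 4, d = 3.
So q(t) = 2t^3 - t^2 + 4t + 3.
Check: q(-2) = -25. ✓

q(t) = 2t^3 - t^2 + 4t + 3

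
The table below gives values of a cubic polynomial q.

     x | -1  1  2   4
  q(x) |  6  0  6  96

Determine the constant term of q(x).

Write q(x) = ax^3 + bx^2 + cx + d. Substituting each data point gives a linear system:
  -a + b - c + d = 6
  a + b + c + d = 0
  8a + 4b + 2c + d = 6
  64a + 16b + 4c + d = 96
Solving the system yields a = 2, b = -1, c = -5, d = 4.
So q(x) = 2x³ - x² - 5x + 4.
The constant term is 4.

4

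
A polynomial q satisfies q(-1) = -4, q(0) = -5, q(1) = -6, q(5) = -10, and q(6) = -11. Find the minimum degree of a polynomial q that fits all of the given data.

1

Divided differences on the nodes -1, 0, 1, 5, 6:
  order 0: -4  -5  -6  -10  -11
  order 1: -1  -1  -1  -1
  order 2: 0  0  0
  order 3: 0  0
  order 4: 0
The order-1 divided differences are all -1 (nonzero) and every higher order vanishes, so the data lies on a polynomial of degree exactly 1.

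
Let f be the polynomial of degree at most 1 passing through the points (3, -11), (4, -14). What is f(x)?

f(x) = -3x - 2

Using the Lagrange interpolation formula with nodes 3, 4:
  L_0(x) = (x - 4) / -1
  L_1(x) = (x - 3) / 1
Then f(x) = -11·L_0(x) - 14·L_1(x).
Expanding and collecting terms gives f(x) = -3x - 2.
Check: f(4) = -14. ✓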